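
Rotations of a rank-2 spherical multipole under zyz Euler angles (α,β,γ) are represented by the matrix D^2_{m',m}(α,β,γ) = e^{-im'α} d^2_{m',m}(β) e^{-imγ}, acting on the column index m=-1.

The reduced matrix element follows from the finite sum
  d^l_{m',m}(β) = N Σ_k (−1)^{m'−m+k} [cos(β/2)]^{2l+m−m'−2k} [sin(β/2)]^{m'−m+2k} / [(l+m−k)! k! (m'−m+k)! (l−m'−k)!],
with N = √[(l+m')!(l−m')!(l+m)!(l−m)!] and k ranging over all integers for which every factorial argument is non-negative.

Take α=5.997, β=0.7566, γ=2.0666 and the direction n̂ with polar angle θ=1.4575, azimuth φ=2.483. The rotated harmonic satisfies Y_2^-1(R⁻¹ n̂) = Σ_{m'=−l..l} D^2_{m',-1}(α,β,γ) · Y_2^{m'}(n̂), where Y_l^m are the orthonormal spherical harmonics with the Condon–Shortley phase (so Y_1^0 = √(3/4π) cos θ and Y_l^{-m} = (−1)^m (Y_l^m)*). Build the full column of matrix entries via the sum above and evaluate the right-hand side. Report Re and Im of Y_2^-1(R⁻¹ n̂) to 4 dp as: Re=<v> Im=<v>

Re=-0.2885 Im=0.2086

Need the full column D^2_{m',-1} for m'=−2..2 at α=5.9970, β=0.7566, γ=2.0666.
cos(β/2)=0.929294, sin(β/2)=0.369341
d^2_{-2,-1}: single k=1 term ⇒ +0.592812;  D = +0.045345+0.591075i
d^2_{-1,-1}: k∈[0..1] ⇒ +0.745783 -0.353413 = +0.392369;  D = -0.081647+0.383781i
d^2_{0,-1}: k∈[0..1] ⇒ -0.726043 +0.114686 = -0.611357;  D = +0.290846-0.537741i
d^2_{1,-1}: k∈[0..1] ⇒ +0.353413 -0.018608 = +0.334805;  D = -0.235934+0.237548i
d^2_{2,-1}: single k=0 term ⇒ -0.093641;  D = +0.082060-0.045109i
Y_2^{m'}(θ=1.4575,φ=2.483) and Σ D·Y over m':
  (+0.0453+0.5911i)·(+0.0957+0.3691i)  (-0.0816+0.3838i)·(-0.0686-0.0531i)  (+0.2908-0.5377i)·(-0.3033+0.0000i)  (-0.2359+0.2375i)·(+0.0686-0.0531i)  (+0.0821-0.0451i)·(+0.0957-0.3691i)
Y_2^-1(R⁻¹ n̂) = -0.288454+0.208611i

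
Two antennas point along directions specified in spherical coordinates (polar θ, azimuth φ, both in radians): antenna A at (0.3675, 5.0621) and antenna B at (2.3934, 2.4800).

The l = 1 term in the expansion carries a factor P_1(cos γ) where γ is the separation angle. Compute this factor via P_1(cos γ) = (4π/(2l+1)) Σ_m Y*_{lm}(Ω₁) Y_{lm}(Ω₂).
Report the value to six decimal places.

Expand P_1 via completeness: Σ_{m} conj(Y_{1,m}) at Ω₁ times Y_{1,m} at Ω₂ —
  term(m=-1) = -0.024728+0.015485i   from Y*(Ω₁)=+0.042530-0.116617i, Y(Ω₂)=-0.185454-0.144406i
  term(m=+0) = -0.163289+0.000000i   from Y*(Ω₁)=+0.455978-0.000000i, Y(Ω₂)=-0.358106+0.000000i
  term(m=+1) = -0.024728-0.015485i   from Y*(Ω₁)=-0.042530-0.116617i, Y(Ω₂)=+0.185454-0.144406i
Total Σ_m = -0.212744+0.000000i. Multiply by 4.188790: -0.891139+0.000000i. P_1(cos γ) = -0.891139

-0.891139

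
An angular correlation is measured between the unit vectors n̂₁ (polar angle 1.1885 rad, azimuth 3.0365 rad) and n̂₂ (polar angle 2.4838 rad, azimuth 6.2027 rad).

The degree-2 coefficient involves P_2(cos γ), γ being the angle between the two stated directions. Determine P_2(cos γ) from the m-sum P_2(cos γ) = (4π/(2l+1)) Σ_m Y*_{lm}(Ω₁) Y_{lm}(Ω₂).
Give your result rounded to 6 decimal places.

0.615284

Addition theorem: P_2(cos γ) = (4π/5) Σ_m Y*_{lm}(Ω₁) Y_{lm}(Ω₂), m = −2…2:
  term(m=-2) = +0.047951-0.002362i   from Y*(Ω₁)=+0.325199-0.069377i, Y(Ω₂)=+0.142513+0.023141i
  term(m=-1) = +0.099912-0.002459i   from Y*(Ω₁)=-0.265920+0.028050i, Y(Ω₂)=-0.372553-0.030050i
  term(m=+0) = -0.050912-0.000000i   from Y*(Ω₁)=-0.183715-0.000000i, Y(Ω₂)=+0.277126+0.000000i
  term(m=+1) = +0.099912+0.002459i   from Y*(Ω₁)=+0.265920+0.028050i, Y(Ω₂)=+0.372553-0.030050i
  term(m=+2) = +0.047951+0.002362i   from Y*(Ω₁)=+0.325199+0.069377i, Y(Ω₂)=+0.142513-0.023141i
Accumulated sum +0.244814+0.000000i; after 4π/(2l+1) scaling, +0.615284+0.000000i ⇒ P_2 = 0.615284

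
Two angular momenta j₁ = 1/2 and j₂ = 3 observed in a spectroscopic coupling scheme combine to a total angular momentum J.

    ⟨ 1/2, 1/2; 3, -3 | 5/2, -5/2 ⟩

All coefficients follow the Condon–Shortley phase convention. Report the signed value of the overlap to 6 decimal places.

triangle: 1!·0!·5!/7! = 120/5040
(j±m)!: 1!·0!·0!·6!·0!·5! = 86400
prefactor² = (2J+1)·Δ·N² = 86400/7
  k=0: +1/(0!·1!·0!·0!·0!·5!) = 1/120
Σ = 1/120  ⇒  CG² = 86400/7·(1/120)² = 6/7
CG = +√(6/7) = +0.925820

+0.925820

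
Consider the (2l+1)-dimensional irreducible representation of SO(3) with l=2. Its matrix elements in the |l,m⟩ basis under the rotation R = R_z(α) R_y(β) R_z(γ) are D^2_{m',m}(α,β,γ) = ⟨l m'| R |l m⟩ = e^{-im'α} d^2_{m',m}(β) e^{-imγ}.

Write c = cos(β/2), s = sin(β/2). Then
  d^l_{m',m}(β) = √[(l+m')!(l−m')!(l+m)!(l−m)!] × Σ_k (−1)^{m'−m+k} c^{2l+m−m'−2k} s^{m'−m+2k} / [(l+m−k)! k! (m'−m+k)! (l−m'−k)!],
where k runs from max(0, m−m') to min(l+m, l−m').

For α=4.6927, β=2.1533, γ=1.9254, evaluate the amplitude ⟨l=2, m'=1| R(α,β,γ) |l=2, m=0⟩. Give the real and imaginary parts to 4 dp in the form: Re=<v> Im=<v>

Re=-0.0111 Im=0.5625

Split into d^2_{1,0}(β=2.1533) × two z-phases.
Half-angle: c=0.474280, s=0.880374. N=√(6·1·2·2)=4.898979
k∈{0,1} keeps every argument non-negative
  k=0: (−1)^1·4.8990/(2)·0.4743^3·0.8804^1 = -0.230064
  k=1: (−1)^2·4.8990/(2)·0.4743^1·0.8804^3 = +0.792706
d^2_{1,0}(2.1533) = -0.230064 +0.792706 = +0.562642
Phases: e^{-i·(1)·4.6927}=-0.019688+0.999806i, e^{-i·(0)·1.9254}=+1.000000+0.000000i ⇒ D=-0.011077+0.562533i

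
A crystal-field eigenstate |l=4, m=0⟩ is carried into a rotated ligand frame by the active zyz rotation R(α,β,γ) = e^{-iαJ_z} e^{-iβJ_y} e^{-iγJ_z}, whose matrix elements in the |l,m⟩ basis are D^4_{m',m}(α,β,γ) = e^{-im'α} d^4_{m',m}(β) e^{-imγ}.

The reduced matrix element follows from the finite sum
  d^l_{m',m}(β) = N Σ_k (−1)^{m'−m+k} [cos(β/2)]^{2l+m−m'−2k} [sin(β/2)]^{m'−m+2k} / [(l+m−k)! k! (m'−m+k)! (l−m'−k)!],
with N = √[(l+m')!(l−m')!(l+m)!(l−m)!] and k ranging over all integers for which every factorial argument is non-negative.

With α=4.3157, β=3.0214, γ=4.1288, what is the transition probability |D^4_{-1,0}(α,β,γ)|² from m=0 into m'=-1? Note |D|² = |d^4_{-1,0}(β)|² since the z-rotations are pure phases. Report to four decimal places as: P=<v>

First d^4_{-1,0}(β=3.0214), then the phase factors e^{-i(-1)α} and e^{-i(0)γ}:
c=cos(3.021400/2)=0.060060, s=sin(3.021400/2)=0.998195; N=√[6·120·24·24]=643.987578
k: max(0,(0)−(-1))=1 … min(4+(0),4−(-1))=4
  k=1: (−1)^0·643.9876/(144)·0.0601^7·0.9982^1 = +0.000000
  k=2: (−1)^1·643.9876/(24)·0.0601^5·0.9982^3 = -0.000021
  k=3: (−1)^2·643.9876/(24)·0.0601^3·0.9982^5 = +0.005761
  k=4: (−1)^3·643.9876/(144)·0.0601^1·0.9982^7 = -0.265221
d^4_{-1,0}(3.0214) = +0.000000 -0.000021 +0.005761 -0.265221 = -0.259481
|D^4_{-1,0}|² = |d^4_{-1,0}(β)|² = (-0.259481)² = 0.067330 (the z-rotation phases have unit modulus)

P=0.0673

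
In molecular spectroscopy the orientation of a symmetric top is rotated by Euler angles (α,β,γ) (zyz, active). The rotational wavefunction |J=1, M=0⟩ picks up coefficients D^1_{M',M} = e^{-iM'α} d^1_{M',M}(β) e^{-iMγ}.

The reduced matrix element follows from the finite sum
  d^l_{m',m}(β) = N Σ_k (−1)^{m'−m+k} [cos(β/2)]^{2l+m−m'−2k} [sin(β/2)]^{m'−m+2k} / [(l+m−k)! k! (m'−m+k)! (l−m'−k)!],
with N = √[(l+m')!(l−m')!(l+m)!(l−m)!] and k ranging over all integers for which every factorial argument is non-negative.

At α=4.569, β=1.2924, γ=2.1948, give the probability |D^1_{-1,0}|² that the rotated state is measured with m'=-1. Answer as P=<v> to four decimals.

Split into d^1_{-1,0}(β=1.2924) × two z-phases.
With c≡cos(β/2)=0.798378 and s≡sin(β/2)=0.602157, N=[1·2·1·1]^{1/2}=1.414214
Admissible k: 1..1 (factorial args all ≥0)
  k=1: (−1)^0·1.4142/(1)·0.7984^1·0.6022^1 = +0.679881
d^1_{-1,0}(1.2924) = +0.679881
|D^1_{-1,0}|² = |d^1_{-1,0}(β)|² = (+0.679881)² = 0.462239 (the z-rotation phases have unit modulus)

P=0.4622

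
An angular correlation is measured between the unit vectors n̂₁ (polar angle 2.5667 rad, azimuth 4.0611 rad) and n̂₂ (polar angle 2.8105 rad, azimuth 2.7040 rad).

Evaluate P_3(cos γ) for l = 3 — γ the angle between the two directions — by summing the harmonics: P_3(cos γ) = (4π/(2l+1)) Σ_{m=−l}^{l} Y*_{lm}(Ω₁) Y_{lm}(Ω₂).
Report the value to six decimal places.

0.188711

Term-by-term m-sum for l=3 (normalisation 4π/7 = 1.795196):
  m=-3: (0.062213, -0.025070) × (-0.003657, -0.013858) = (-0.000575, -0.000770)  (running Σ = (-0.000575, -0.000770))
  m=-2: (0.067204, -0.244520) × (-0.065452, -0.078403) = (-0.023570, 0.010735)  (running Σ = (-0.024145, 0.009965))
  m=-1: (-0.268633, -0.352425) × (-0.330357, -0.154555) = (0.034276, 0.157945)  (running Σ = (0.010131, 0.167910))
  m=0: (-0.163393, -0.000000) × (-0.519349, 0.000000) = (0.084858, 0.000000)  (running Σ = (0.094989, 0.167910))
  m=1: (0.268633, -0.352425) × (0.330357, -0.154555) = (0.034276, -0.157945)  (running Σ = (0.129264, 0.009965))
  m=2: (0.067204, 0.244520) × (-0.065452, 0.078403) = (-0.023570, -0.010735)  (running Σ = (0.105695, -0.000770))
  m=3: (-0.062213, -0.025070) × (0.003657, -0.013858) = (-0.000575, 0.000770)  (running Σ = (0.105120, -0.000000))
Accumulated sum (0.105120, -0.000000); after 4π/(2l+1) scaling, (0.188711, -0.000000) ⇒ P_3 = 0.188711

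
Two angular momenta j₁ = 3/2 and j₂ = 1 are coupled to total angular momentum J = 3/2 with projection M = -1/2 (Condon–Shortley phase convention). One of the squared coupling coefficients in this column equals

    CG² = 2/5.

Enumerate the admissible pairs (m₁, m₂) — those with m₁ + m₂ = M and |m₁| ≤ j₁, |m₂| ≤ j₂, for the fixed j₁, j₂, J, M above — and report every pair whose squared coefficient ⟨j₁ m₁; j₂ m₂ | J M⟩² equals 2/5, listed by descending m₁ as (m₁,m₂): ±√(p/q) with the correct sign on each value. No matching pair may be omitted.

Admissible pairs with m₁+m₂ = M = -1/2: (-3/2,1), (-1/2,0), (1/2,-1)
  (m₁,m₂)=(1/2,-1): CG² = 8/15, CG = +√(8/15)
  (m₁,m₂)=(-1/2,0): CG² = 1/15, CG = −√(1/15)
  (m₁,m₂)=(-3/2,1): CG² = 2/5, CG = −√(2/5)   ← matches the target
Pairs with CG² = 2/5: (-3/2,1): −√(2/5)

(-3/2,1): −√(2/5)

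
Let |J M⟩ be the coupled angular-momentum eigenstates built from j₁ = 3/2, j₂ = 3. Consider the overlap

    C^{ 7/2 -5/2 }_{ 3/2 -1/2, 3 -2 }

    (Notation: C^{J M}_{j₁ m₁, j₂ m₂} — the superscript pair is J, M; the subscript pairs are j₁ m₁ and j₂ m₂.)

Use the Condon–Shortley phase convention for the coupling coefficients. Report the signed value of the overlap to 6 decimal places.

triangle: 1!*2!*5!/9! = 240/362880
(j±m)!: 1!*2!*1!*5!*1!*6! = 172800
prefactor² = (2J+1)*Δ*N² = 6400/7
  k=0: +1/(0!*1!*2!*1!*0!*4!) = 1/48
  k=1: −1/(1!*0!*1!*0!*1!*5!) = -1/120
Σ = 1/80  ⇒  CG² = 6400/7*(1/80)² = 1/7
CG = +√(1/7) = +0.377964

+0.377964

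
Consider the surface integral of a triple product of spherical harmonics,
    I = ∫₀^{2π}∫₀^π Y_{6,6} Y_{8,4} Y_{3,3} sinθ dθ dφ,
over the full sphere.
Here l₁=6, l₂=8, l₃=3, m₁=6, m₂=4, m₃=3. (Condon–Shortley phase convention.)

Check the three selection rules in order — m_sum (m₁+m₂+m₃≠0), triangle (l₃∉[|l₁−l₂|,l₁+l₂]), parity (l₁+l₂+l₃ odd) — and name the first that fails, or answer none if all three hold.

Σmᵢ = 13  ✗
l₃∈[|l₁−l₂|,l₁+l₂]=[2,14], have l₃=3
Σlᵢ = 17 ⇒ odd

m_sum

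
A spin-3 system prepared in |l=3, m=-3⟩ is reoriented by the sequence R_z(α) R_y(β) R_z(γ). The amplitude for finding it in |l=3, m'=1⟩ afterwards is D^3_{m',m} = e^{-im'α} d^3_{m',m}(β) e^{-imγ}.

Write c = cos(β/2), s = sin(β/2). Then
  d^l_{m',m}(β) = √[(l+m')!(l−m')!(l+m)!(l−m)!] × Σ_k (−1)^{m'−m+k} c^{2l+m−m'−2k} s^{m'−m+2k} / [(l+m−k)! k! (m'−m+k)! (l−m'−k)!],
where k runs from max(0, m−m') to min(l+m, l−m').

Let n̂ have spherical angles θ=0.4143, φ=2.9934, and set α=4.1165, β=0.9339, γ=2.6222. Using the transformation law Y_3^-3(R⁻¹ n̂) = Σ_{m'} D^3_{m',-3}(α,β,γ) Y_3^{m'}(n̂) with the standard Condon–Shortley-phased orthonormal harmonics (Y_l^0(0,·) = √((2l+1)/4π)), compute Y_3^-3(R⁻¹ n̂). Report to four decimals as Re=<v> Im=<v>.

Need the full column D^3_{m',-3} for m'=−3..3 at α=4.1165, β=0.9339, γ=2.6222.
cos(β/2)=0.892945, sin(β/2)=0.450165
d^3_{-3,-3}: single k=0 term ⇒ +0.506932;  D = +0.102824+0.496394i
d^3_{-2,-3}: single k=0 term ⇒ -0.625996;  D = +0.578599+0.238944i
d^3_{-1,-3}: single k=0 term ⇒ +0.498986;  D = +0.416487-0.274820i
d^3_{0,-3}: single k=0 term ⇒ -0.290472;  D = +0.003665-0.290449i
d^3_{1,-3}: single k=0 term ⇒ +0.126818;  D = -0.104055-0.072495i
d^3_{2,-3}: single k=0 term ⇒ -0.040435;  D = -0.037751+0.014486i
d^3_{3,-3}: single k=0 term ⇒ +0.008322;  D = -0.001893+0.008104i
Y_3^{m'}(θ=0.4143,φ=2.9934) and Σ D·Y over m':
  (+0.1028+0.4964i)·(-0.0246-0.0117i)  (+0.5786+0.2389i)·(+0.1450+0.0443i)  (+0.4165-0.2748i)·(-0.4104-0.0613i)  (+0.0037-0.2904i)·(+0.4064+0.0000i)  (-0.1041-0.0725i)·(+0.4104-0.0613i)  (-0.0378+0.0145i)·(+0.1450-0.0443i)  (-0.0019+0.0081i)·(+0.0246-0.0117i)
Y_3^-3(R⁻¹ n̂) = -0.161625-0.003296i

Re=-0.1616 Im=-0.0033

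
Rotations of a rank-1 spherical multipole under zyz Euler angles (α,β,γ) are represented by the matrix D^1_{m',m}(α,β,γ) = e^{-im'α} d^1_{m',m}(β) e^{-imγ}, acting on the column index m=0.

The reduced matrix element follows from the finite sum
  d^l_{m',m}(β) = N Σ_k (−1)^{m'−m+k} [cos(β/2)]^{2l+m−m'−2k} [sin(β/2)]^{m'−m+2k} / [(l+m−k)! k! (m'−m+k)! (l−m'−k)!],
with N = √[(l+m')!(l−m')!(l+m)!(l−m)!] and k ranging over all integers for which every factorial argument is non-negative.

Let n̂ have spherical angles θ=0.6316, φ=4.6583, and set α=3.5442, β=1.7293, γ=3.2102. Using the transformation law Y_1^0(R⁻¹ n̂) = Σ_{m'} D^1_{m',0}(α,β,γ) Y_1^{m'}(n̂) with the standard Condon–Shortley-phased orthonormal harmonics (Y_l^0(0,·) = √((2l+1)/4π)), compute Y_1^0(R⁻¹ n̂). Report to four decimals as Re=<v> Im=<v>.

Need the full column D^1_{m',0} for m'=−1..1 at α=3.5442, β=1.7293, γ=3.2102.
cos(β/2)=0.648906, sin(β/2)=0.760868
d^1_{-1,0}: single k=1 term ⇒ +0.698243;  D = -0.642413-0.273585i
d^1_{0,0}: k∈[0..1] ⇒ +0.421080 -0.578920 = -0.157841;  D = -0.157841+0.000000i
d^1_{1,0}: single k=0 term ⇒ -0.698243;  D = +0.642413-0.273585i
Y_1^{m'}(θ=0.6316,φ=4.6583) and Σ D·Y over m':
  (-0.6424-0.2736i)·(-0.0110+0.2037i)  (-0.1578+0.0000i)·(+0.3943+0.0000i)  (+0.6424-0.2736i)·(+0.0110+0.2037i)
Y_1^0(R⁻¹ n̂) = +0.063381+0.000000i

Re=0.0634 Im=0.0000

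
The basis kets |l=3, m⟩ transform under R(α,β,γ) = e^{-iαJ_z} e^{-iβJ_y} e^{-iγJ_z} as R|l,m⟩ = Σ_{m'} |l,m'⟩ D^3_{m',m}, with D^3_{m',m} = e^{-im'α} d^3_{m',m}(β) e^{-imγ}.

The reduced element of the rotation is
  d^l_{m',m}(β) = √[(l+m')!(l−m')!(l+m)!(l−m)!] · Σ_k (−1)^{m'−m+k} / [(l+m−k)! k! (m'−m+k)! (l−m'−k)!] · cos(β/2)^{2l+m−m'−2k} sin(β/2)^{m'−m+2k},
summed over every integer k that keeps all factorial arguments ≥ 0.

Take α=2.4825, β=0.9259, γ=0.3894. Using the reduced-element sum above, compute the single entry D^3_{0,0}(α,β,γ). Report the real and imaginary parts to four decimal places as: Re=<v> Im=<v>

Split into d^3_{0,0}(β=0.9259) × two z-phases.
With c≡cos(β/2)=0.894739 and s≡sin(β/2)=0.446590, N=[6·6·6·6]^{1/2}=36.000000
The bounds max(0,m−m')=0 and min(l+m,l−m')=3 give 4 terms
  k=0: (−1)^0·36.0000/(36)·0.8947^6·0.4466^0 = +0.513072
  k=1: (−1)^1·36.0000/(4)·0.8947^4·0.4466^2 = -1.150390
  k=2: (−1)^2·36.0000/(4)·0.8947^2·0.4466^4 = +0.286595
  k=3: (−1)^3·36.0000/(36)·0.8947^0·0.4466^6 = -0.007933
d^3_{0,0}(0.9259) = +0.513072 -1.150390 +0.286595 -0.007933 = -0.358656
Attach z-rotation phases: D = e^{-i(0)(2.4825)}·(-0.358656)·e^{-i(0)(0.3894)} = -0.358656+0.000000i

Re=-0.3587 Im=0.0000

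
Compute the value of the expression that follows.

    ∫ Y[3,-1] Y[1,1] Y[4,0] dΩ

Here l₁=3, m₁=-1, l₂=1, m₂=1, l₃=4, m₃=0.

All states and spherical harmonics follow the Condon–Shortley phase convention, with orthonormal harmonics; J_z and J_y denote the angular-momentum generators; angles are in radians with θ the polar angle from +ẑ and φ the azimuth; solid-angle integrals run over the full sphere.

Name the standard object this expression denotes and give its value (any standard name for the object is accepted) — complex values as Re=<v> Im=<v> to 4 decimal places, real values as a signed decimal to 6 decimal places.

This is a Gaunt coefficient — the integral of a triple product of spherical harmonics over the sphere.
m-sum 0 ✓  L=8 even ✓  2≤4≤4 ✓
Π(2lᵢ+1) = 7×3×9 = 189
triangle coeff Δ(3,1,4) = 1/252
Σ_t [0,0]: t=0:+1/36 = 1/36
(3j)²=4/63 [(3 1 4; 0 0 0)], sign=+1
Σ_t [0,0]: t=0:+1/96 = 1/96
(3j)²=1/42 [(3 1 4; -1 1 0)], sign=+1
⇒ 4πI² = 2/7
I = (+1)√(2/7/(4π)) = 0.15078601

Gaunt coefficient, +0.150786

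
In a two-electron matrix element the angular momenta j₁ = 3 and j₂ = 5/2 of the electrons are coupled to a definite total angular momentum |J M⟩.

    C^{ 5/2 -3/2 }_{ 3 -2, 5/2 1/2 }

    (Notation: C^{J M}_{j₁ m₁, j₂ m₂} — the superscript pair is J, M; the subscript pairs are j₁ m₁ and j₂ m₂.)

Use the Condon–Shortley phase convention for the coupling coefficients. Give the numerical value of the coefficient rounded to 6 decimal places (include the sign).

+0.267261  (= +√(1/14))

√[6·3!3!2!/9! · 1!5!3!2!1!4!] = √(288/7)
  +(−1)^2/∏(2,1,3,1,0,1)! = 1/12  (running 1/12)
  +(−1)^3/∏(3,0,2,0,1,2)! = -1/24  (running 1/24)
⟨..|..⟩ = √(288/7)·(1/24) = +0.267261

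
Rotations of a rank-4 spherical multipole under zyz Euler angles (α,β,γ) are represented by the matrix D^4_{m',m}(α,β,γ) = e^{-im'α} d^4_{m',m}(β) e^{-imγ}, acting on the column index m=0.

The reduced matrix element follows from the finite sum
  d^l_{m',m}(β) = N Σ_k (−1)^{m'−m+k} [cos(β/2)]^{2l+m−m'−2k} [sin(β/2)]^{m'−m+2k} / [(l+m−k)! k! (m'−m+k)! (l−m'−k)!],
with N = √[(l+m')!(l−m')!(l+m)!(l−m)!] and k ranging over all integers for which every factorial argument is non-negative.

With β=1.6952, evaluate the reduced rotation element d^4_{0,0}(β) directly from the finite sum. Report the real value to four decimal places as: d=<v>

d=0.3183

d^4_{0,0}(β=1.6952) via the finite sum:
Half-angle: c=0.661784, s=0.749694. N=√(24·24·24·24)=576.000000
The bounds max(0,m−m')=0 and min(l+m,l−m')=4 give 5 terms
  k=0: (−1)^0·576.0000/(576)·0.6618^8·0.7497^0 = +0.036790
  k=1: (−1)^1·576.0000/(36)·0.6618^6·0.7497^2 = -0.755418
  k=2: (−1)^2·576.0000/(16)·0.6618^4·0.7497^4 = +2.181249
  k=3: (−1)^3·576.0000/(36)·0.6618^2·0.7497^6 = -1.244108
  k=4: (−1)^4·576.0000/(576)·0.6618^0·0.7497^8 = +0.099787
d^4_{0,0}(1.6952) = +0.036790 -0.755418 +2.181249 -1.244108 +0.099787 = +0.318300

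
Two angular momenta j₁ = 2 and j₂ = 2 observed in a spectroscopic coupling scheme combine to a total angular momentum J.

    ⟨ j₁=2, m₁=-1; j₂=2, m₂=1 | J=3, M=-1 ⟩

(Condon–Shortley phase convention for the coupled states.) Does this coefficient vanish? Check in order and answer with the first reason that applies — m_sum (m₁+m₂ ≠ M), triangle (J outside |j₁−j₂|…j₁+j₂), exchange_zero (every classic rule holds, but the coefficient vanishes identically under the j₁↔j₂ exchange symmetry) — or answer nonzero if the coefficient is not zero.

m-sum: m₁+m₂ = -1+1 = 0, M = -1  ✗ ⇒ coefficient is 0

m_sum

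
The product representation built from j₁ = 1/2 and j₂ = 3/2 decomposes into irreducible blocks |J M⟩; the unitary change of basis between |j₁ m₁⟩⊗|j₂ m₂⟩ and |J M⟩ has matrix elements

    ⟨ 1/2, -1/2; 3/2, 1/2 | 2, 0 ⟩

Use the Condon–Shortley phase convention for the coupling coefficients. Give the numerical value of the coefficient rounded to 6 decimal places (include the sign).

+0.707107

√[5·0!1!3!/5! · 0!1!2!1!2!2!] = √(2)
  +(−1)^0/∏(0,0,1,2,0,1)! = 1/2  (running 1/2)
⟨..|..⟩ = √(2)·(1/2) = +0.707107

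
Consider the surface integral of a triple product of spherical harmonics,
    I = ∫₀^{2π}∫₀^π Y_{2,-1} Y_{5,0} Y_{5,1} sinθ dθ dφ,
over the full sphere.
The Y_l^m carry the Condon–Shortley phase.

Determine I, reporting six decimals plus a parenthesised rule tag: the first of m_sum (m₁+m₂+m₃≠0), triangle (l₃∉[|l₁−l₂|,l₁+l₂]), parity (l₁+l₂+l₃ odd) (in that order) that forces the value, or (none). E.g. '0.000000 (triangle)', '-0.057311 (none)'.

-0.036166 (none)

Checks pass: Σm=0; 12 even; l₃=5∈[3,7].
(2·2+1)(2·5+1)(2·5+1) = 605
Δ: 2! 2! 8! / 13! → 1/38610
sum: t=0:+1/2880 t=1:−1/576 t=2:+1/2880 = -1/960
3j²(2 5 5; 0 0 0) = Δ·Π!·Σ² = 10/429  (sign +1)
sum: t=1:−1/1152 t=2:+1/1440 = -1/5760
3j²(2 5 5; -1 0 1) = Δ·Π!·Σ² = 1/858  (sign -1)
combine: 4πI² = 605·10/429·1/858 = 25/1521
take √, sign -1: I = -0.03616600
No selection rule forces the value: the integral is nonzero (none).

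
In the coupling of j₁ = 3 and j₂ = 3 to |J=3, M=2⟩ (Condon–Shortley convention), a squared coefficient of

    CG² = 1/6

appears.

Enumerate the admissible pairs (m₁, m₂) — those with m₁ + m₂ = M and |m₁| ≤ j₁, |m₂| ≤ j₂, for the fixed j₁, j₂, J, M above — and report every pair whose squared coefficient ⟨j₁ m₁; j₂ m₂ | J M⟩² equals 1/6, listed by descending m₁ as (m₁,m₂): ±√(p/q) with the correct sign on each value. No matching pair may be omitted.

Admissible pairs with m₁+m₂ = M = 2: (-1,3), (0,2), (1,1), (2,0), (3,-1)
  (m₁,m₂)=(3,-1): CG² = 1/3, CG = +√(1/3)
  (m₁,m₂)=(2,0): CG² = 1/6, CG = −√(1/6)   ← matches the target
  (m₁,m₂)=(1,1): CG² = 0/1, CG = 0
  (m₁,m₂)=(0,2): CG² = 1/6, CG = +√(1/6)   ← matches the target
  (m₁,m₂)=(-1,3): CG² = 1/3, CG = −√(1/3)
Pairs with CG² = 1/6: (2,0): −√(1/6); (0,2): +√(1/6)

(2,0): −√(1/6); (0,2): +√(1/6)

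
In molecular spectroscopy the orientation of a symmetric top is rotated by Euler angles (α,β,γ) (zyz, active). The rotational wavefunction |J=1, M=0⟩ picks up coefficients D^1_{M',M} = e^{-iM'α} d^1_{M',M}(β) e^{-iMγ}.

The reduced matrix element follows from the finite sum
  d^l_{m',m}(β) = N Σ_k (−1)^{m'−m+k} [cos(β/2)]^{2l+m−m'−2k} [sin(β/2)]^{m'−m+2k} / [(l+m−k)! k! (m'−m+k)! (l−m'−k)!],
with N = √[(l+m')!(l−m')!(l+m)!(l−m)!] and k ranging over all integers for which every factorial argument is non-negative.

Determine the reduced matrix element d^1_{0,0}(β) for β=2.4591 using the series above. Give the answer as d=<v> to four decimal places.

d=-0.7760

d^1_{0,0}(β=2.4591) via the finite sum:
With c≡cos(β/2)=0.334662 and s≡sin(β/2)=0.942338, N=[1·1·1·1]^{1/2}=1.000000
Admissible k: 0..1 (factorial args all ≥0)
  k=0: (−1)^0·1.0000/(1)·0.3347^2·0.9423^0 = +0.111999
  k=1: (−1)^1·1.0000/(1)·0.3347^0·0.9423^2 = -0.888001
d^1_{0,0}(2.4591) = +0.111999 -0.888001 = -0.776003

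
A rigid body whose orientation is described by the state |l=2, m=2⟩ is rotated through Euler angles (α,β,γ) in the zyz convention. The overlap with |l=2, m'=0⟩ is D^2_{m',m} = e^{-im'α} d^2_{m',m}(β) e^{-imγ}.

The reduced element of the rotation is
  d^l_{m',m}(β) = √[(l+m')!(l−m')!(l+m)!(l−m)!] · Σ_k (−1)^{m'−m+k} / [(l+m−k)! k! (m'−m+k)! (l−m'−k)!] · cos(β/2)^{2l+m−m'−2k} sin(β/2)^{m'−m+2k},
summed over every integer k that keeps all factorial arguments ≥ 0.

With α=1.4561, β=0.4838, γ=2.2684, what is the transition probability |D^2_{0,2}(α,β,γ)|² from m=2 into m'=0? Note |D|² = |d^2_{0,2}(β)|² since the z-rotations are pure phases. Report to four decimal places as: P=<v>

D^2_{0,2}(1.4561,0.4838,2.2684) = e^{-i·0·1.4561}·d^2_{0,2}(0.4838)·e^{-i·2·2.2684}. Compute d first:
Half-angle: c=0.970885, s=0.239548. N=√(2·2·24·1)=9.797959
The bounds max(0,m−m')=2 and min(l+m,l−m')=2 give 1 term
  k=2: (−1)^0·9.7980/(4)·0.9709^2·0.2395^2 = +0.132494
d^2_{0,2}(0.4838) = +0.132494
|D^2_{0,2}|² = |d^2_{0,2}(β)|² = (+0.132494)² = 0.017555 (the z-rotation phases have unit modulus)

P=0.0176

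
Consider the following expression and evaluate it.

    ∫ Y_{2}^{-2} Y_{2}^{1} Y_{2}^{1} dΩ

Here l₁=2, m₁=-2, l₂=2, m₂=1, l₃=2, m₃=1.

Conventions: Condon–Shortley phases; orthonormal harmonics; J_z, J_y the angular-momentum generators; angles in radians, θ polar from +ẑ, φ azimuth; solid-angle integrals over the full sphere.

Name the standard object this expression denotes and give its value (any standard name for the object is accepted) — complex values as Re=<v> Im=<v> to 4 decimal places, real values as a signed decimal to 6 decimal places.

This is a Gaunt coefficient — the integral of a triple product of spherical harmonics over the sphere.
m-sum 0 ✓  L=6 even ✓  0≤2≤4 ✓
Π(2lᵢ+1) = 5×5×5 = 125
triangle coeff Δ(2,2,2) = 1/630
Σ_t [0,2]: t=0:+1/8 t=1:−1/1 t=2:+1/8 = -3/4
(3j)²=2/35 [(2 2 2; 0 0 0)], sign=-1
Σ_t [2,2]: t=2:+1/4 = 1/4
(3j)²=3/35 [(2 2 2; -2 1 1)], sign=-1
⇒ 4πI² = 30/49
I = (+1)√(30/49/(4π)) = 0.22072812

Gaunt coefficient, +0.220728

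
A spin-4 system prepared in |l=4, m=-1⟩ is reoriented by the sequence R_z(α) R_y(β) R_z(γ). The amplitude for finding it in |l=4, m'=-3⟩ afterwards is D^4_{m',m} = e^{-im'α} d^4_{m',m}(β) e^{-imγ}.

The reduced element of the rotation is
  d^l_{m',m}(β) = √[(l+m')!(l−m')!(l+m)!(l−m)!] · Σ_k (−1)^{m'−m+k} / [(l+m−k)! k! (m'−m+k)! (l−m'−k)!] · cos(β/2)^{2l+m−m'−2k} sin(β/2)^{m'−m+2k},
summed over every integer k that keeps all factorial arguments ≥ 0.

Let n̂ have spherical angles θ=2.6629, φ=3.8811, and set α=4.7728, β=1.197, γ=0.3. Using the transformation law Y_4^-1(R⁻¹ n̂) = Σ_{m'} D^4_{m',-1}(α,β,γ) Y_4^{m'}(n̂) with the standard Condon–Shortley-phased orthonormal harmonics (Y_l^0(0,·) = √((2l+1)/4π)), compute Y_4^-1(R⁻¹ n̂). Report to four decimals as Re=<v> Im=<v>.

Re=0.0606 Im=0.0477

Need the full column D^4_{m',-1} for m'=−4..4 at α=4.7728, β=1.1970, γ=0.3000.
cos(β/2)=0.826182, sin(β/2)=0.563404
d^4_{-4,-1}: single k=3 term ⇒ +0.515147;  D = +0.441410+0.265582i
d^4_{-3,-1}: k∈[2..3] ⇒ +0.801241 -0.621013 = +0.180228;  D = -0.083423+0.159759i
d^4_{-2,-1}: k∈[1..3] ⇒ +0.628036 -1.460304 +0.452731 = -0.379536;  D = +0.346423+0.155045i
d^4_{-1,-1}: k∈[0..3] ⇒ +0.217072 -1.514203 +1.408324 -0.218308 = -0.107115;  D = -0.037775+0.100233i
d^4_{0,-1}: k∈[0..3] ⇒ -0.662009 +1.847155 -0.858997 +0.066578 = +0.392727;  D = +0.375186+0.116059i
d^4_{1,-1}: k∈[0..3] ⇒ +1.009469 -1.408324 +0.327462 -0.010152 = -0.081545;  D = +0.019351-0.079216i
d^4_{2,-1}: k∈[0..2] ⇒ -0.973536 +0.679097 -0.063161 = -0.357600;  D = +0.351875+0.063732i
d^4_{3,-1}: k∈[0..1] ⇒ +0.621013 -0.173277 = +0.447736;  D = +0.053051-0.444582i
d^4_{4,-1}: single k=0 term ⇒ -0.239563;  D = -0.239155-0.013972i
Y_4^{m'}(θ=2.6629,φ=3.8811) and Σ D·Y over m':
  (+0.4414+0.2656i)·(-0.0196-0.0036i)  (-0.0834+0.1598i)·(-0.0655-0.0866i)  (+0.3464+0.1550i)·(+0.0294-0.3191i)  (-0.0378+0.1002i)·(+0.3594-0.3278i)  (+0.3752+0.1161i)·(+0.1152+0.0000i)  (+0.0194-0.0792i)·(-0.3594-0.3278i)  (+0.3519+0.0637i)·(+0.0294+0.3191i)  (+0.0531-0.4446i)·(+0.0655-0.0866i)  (-0.2392-0.0140i)·(-0.0196+0.0036i)
Y_4^-1(R⁻¹ n̂) = +0.060553+0.047694i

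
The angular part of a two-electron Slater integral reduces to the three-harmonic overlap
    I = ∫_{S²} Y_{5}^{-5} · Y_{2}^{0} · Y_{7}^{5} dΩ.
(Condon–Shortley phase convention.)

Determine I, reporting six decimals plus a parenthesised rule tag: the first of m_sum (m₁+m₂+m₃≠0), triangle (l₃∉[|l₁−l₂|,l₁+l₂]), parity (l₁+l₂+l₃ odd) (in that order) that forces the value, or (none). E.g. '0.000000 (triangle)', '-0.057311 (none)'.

-0.092064 (none)

m-sum 0 ✓  L=14 even ✓  3≤7≤7 ✓
Π(2lᵢ+1) = 11×5×15 = 825
triangle coeff Δ(5,2,7) = 1/15015
Σ_t [0,0]: t=0:+1/57600 = 1/57600
(3j)²=21/715 [(5 2 7; 0 0 0)], sign=-1
Σ_t [0,0]: t=0:+1/14515200 = 1/14515200
(3j)²=2/455 [(5 2 7; -5 0 5)], sign=+1
⇒ 4πI² = 18/169
I = (-1)√(18/169/(4π)) = -0.09206360
No selection rule forces the value: the integral is nonzero (none).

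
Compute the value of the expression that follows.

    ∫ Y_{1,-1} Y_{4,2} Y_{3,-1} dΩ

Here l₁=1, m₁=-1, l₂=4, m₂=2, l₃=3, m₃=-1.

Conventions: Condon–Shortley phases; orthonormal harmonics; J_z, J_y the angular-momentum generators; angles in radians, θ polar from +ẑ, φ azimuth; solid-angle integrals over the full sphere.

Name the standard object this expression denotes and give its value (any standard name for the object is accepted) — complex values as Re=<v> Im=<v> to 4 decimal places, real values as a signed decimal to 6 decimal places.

This is a Gaunt coefficient — the integral of a triple product of spherical harmonics over the sphere.
m-sum 0 ✓  L=8 even ✓  3≤3≤5 ✓
Π(2lᵢ+1) = 3×9×7 = 189
triangle coeff Δ(1,4,3) = 1/252
Σ_t [1,1]: t=1:−1/36 = -1/36
(3j)²=4/63 [(1 4 3; 0 0 0)], sign=+1
Σ_t [2,2]: t=2:+1/96 = 1/96
(3j)²=5/84 [(1 4 3; -1 2 -1)], sign=+1
⇒ 4πI² = 5/7
I = (+1)√(5/7/(4π)) = 0.23841361

Gaunt coefficient, +0.238414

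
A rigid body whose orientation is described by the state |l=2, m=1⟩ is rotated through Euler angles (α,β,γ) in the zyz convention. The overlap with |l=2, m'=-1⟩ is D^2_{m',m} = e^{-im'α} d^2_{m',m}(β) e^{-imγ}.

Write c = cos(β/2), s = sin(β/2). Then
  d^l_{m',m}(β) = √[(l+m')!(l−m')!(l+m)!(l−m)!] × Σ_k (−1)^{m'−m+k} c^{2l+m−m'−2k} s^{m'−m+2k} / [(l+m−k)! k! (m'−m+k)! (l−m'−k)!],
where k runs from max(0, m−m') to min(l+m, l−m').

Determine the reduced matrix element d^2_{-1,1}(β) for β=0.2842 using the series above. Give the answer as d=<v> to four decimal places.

d^2_{-1,1}(β=0.2842) via the finite sum:
With c≡cos(β/2)=0.989921 and s≡sin(β/2)=0.141622, N=[1·6·6·1]^{1/2}=6.000000
k: max(0,(1)−(-1))=2 … min(2+(1),2−(-1))=3
  k=2: (−1)^0·6.0000/(2)·0.9899^2·0.1416^2 = +0.058964
  k=3: (−1)^1·6.0000/(6)·0.9899^0·0.1416^4 = -0.000402
d^2_{-1,1}(0.2842) = +0.058964 -0.000402 = +0.058561

d=0.0586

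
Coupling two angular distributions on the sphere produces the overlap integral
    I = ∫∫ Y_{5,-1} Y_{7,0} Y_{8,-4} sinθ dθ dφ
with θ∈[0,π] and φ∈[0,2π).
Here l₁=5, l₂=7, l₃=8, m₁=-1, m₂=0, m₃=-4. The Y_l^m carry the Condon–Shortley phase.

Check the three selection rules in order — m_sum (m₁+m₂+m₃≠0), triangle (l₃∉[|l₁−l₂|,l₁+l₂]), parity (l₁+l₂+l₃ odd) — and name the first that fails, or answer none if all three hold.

Σmᵢ = -5  ✗
l₃∈[|l₁−l₂|,l₁+l₂]=[2,12], have l₃=8
Σlᵢ = 20 ⇒ even

m_sum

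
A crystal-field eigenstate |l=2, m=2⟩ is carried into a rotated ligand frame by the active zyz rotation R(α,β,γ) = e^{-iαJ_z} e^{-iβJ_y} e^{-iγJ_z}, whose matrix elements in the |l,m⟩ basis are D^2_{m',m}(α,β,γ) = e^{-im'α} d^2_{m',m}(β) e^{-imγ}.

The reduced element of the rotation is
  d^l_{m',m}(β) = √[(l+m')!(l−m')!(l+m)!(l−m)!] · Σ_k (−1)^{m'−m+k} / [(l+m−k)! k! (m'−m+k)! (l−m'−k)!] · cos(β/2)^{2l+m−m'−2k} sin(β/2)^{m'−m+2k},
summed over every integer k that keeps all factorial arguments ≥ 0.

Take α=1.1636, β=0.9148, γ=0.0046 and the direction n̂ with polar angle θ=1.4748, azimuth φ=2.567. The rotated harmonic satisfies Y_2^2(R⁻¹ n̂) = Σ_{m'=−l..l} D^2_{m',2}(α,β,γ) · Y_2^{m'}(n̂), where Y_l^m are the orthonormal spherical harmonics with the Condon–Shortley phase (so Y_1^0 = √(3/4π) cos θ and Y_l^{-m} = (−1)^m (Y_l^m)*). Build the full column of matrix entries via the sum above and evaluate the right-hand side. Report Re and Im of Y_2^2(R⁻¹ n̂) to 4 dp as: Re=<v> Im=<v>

Re=-0.3717 Im=0.0225

Need the full column D^2_{m',2} for m'=−2..2 at α=1.1636, β=0.9148, γ=0.0046.
cos(β/2)=0.897204, sin(β/2)=0.441617
d^2_{-2,2}: single k=4 term ⇒ +0.038035;  D = -0.025848+0.027902i
d^2_{-1,2}: single k=3 term ⇒ +0.154546;  D = +0.062509+0.141341i
d^2_{0,2}: single k=2 term ⇒ +0.384547;  D = +0.384530-0.003538i
d^2_{1,2}: single k=1 term ⇒ +0.637895;  D = +0.247230-0.588036i
d^2_{2,2}: single k=0 term ⇒ +0.647984;  D = -0.449035-0.467173i
Y_2^{m'}(θ=1.4748,φ=2.567) and Σ D·Y over m':
  (-0.0258+0.0279i)·(+0.1566+0.3492i)  (+0.0625+0.1413i)·(-0.0619-0.0401i)  (+0.3845-0.0035i)·(-0.3067+0.0000i)  (+0.2472-0.5880i)·(+0.0619-0.0401i)  (-0.4490-0.4672i)·(+0.1566-0.3492i)
Y_2^2(R⁻¹ n̂) = -0.371664+0.022531i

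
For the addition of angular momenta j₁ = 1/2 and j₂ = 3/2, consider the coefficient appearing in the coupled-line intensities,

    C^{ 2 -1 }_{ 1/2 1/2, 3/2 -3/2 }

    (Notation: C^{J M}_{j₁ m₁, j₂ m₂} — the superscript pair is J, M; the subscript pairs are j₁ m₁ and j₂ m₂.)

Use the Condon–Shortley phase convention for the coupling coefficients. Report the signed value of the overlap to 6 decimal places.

triangle: 0!·1!·3!/5! = 6/120
(j±m)!: 1!·0!·0!·3!·1!·3! = 36
prefactor² = (2J+1)·Δ·N² = 9
  k=0: +1/(0!·0!·0!·0!·1!·3!) = 1/6
Σ = 1/6  ⇒  CG² = 9·(1/6)² = 1/4
CG = +√(1/4) = +0.500000

+0.500000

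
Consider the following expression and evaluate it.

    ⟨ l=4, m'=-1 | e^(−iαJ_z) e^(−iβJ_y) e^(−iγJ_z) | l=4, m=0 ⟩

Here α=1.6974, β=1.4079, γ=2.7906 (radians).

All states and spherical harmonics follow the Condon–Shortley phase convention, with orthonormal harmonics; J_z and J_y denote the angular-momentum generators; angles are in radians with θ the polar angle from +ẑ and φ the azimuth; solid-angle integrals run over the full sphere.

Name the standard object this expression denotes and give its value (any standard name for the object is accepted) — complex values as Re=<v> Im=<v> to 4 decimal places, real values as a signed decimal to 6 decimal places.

Wigner D-matrix element, Re=0.0318 Im=-0.2499

This is a Wigner D-matrix element — the rotation-matrix element ⟨l m'| R(α,β,γ) |l m⟩ in the angular-momentum basis.
Split into d^4_{-1,0}(β=1.4079) × two z-phases.
With c≡cos(β/2)=0.762292 and s≡sin(β/2)=0.647234, N=[6·120·24·24]^{1/2}=643.987578
k∈{1,2,3,4} keeps every argument non-negative
  k=1: (−1)^0·643.9876/(144)·0.7623^7·0.6472^1 = +0.432936
  k=2: (−1)^1·643.9876/(24)·0.7623^5·0.6472^3 = -1.872645
  k=3: (−1)^2·643.9876/(24)·0.7623^3·0.6472^5 = +1.350005
  k=4: (−1)^3·643.9876/(144)·0.7623^1·0.6472^7 = -0.162205
d^4_{-1,0}(1.4079) = +0.432936 -1.872645 +1.350005 -0.162205 = -0.251908
D = (-0.126266+0.991996i)·(-0.251908)·(+1.000000+0.000000i) = +0.031807-0.249892i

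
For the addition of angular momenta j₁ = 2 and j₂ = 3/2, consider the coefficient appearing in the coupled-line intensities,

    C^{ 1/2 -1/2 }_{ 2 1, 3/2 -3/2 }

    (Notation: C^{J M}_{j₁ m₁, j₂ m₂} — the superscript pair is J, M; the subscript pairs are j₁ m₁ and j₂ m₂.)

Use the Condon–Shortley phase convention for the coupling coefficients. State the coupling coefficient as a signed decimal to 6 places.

+√(1/10) ≈ +0.316228

j₁+j₂−J=3  J+j₁−j₂=1  J−j₁+j₂=0  j₁+j₂+J+1=5
(j₁±m₁, j₂±m₂, J±M) = (3,1,0,3,0,1)
P² = 18/5
sum k=0..0:
  [0] +1/6 = 1/6
S = 1/6
C² = P²·S² = 1/10 ; C = +0.316228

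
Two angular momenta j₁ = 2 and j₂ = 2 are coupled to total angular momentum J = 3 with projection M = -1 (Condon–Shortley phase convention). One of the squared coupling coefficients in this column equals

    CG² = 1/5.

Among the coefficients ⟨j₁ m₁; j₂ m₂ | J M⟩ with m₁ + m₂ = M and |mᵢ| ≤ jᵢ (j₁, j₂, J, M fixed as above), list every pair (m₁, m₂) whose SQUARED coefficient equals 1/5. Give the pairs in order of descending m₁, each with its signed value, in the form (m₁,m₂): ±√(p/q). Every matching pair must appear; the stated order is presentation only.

Admissible pairs with m₁+m₂ = M = -1: (-2,1), (-1,0), (0,-1), (1,-2)
  (m₁,m₂)=(1,-2): CG² = 3/10, CG = +√(3/10)
  (m₁,m₂)=(0,-1): CG² = 1/5, CG = +√(1/5)   ← matches the target
  (m₁,m₂)=(-1,0): CG² = 1/5, CG = −√(1/5)   ← matches the target
  (m₁,m₂)=(-2,1): CG² = 3/10, CG = −√(3/10)
Pairs with CG² = 1/5: (0,-1): +√(1/5); (-1,0): −√(1/5)

(0,-1): +√(1/5); (-1,0): −√(1/5)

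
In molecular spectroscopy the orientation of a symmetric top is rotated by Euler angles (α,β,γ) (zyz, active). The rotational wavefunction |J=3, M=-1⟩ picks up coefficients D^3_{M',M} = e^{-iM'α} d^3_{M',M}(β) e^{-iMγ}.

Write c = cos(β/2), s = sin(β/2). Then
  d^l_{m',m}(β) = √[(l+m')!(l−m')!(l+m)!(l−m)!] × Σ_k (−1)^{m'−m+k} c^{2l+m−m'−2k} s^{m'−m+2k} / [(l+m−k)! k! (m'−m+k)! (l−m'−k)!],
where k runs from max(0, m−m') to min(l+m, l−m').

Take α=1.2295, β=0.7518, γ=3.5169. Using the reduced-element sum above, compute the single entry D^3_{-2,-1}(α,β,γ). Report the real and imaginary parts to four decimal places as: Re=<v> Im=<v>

D^3_{-2,-1}(1.2295,0.7518,3.5169) = e^{-i·-2·1.2295}·d^3_{-2,-1}(0.7518)·e^{-i·-1·3.5169}. Compute d first:
c=cos(0.751800/2)=0.930178, s=sin(0.751800/2)=0.367110; N=√[1·120·2·24]=75.894664
Admissible k: 1..2 (factorial args all ≥0)
  k=1: (−1)^0·75.8947/(24)·0.9302^5·0.3671^1 = +0.808398
  k=2: (−1)^1·75.8947/(12)·0.9302^3·0.3671^3 = -0.251835
d^3_{-2,-1}(0.7518) = +0.808398 -0.251835 = +0.556564
Attach z-rotation phases: D = e^{-i(-2)(1.2295)}·(+0.556564)·e^{-i(-1)(3.5169)} = +0.530493-0.168345i

Re=0.5305 Im=-0.1683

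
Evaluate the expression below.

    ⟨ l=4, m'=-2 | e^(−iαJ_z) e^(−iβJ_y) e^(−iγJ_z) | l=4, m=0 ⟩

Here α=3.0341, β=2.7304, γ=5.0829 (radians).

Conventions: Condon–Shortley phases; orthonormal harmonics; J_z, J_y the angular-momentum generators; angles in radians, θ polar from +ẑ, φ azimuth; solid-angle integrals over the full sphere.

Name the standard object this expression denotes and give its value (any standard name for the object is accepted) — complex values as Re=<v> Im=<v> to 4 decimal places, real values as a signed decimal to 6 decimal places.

This is a Wigner D-matrix element — the rotation-matrix element ⟨l m'| R(α,β,γ) |l m⟩ in the angular-momentum basis.
Split into d^4_{-2,0}(β=2.7304) × two z-phases.
With c≡cos(β/2)=0.204151 and s≡sin(β/2)=0.978939, N=[2·720·24·24]^{1/2}=910.735966
k: max(0,(0)−(-2))=2 … min(4+(0),4−(-2))=4
  k=2: (−1)^0·910.7360/(96)·0.2042^6·0.9789^2 = +0.000658
  k=3: (−1)^1·910.7360/(36)·0.2042^4·0.9789^4 = -0.040357
  k=4: (−1)^2·910.7360/(96)·0.2042^2·0.9789^6 = +0.347984
d^4_{-2,0}(2.7304) = +0.000658 -0.040357 +0.347984 = +0.308285
Phases: e^{-i·(-2)·3.0341}=+0.976980-0.213333i, e^{-i·(0)·5.0829}=+1.000000+0.000000i ⇒ D=+0.301188-0.065767i

Wigner D-matrix element, Re=0.3012 Im=-0.0658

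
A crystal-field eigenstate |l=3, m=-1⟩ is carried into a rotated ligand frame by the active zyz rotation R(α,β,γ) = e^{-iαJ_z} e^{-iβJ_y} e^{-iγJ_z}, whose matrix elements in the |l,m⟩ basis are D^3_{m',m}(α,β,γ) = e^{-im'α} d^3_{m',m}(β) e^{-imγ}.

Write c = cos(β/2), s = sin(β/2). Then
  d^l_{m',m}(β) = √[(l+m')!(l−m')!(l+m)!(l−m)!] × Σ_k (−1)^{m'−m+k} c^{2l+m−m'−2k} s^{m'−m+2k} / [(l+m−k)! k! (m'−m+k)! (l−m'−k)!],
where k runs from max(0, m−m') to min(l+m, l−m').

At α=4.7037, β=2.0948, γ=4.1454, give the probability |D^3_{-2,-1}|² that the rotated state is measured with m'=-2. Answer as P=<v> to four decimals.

P=0.1829

D^3_{-2,-1}(4.7037,2.0948,4.1454) = e^{-i·-2·4.7037}·d^3_{-2,-1}(2.0948)·e^{-i·-1·4.1454}. Compute d first:
With c≡cos(β/2)=0.499825 and s≡sin(β/2)=0.866127, N=[1·120·2·24]^{1/2}=75.894664
The bounds max(0,m−m')=1 and min(l+m,l−m')=2 give 2 terms
  k=1: (−1)^0·75.8947/(24)·0.4998^5·0.8661^1 = +0.085442
  k=2: (−1)^1·75.8947/(12)·0.4998^3·0.8661^3 = -0.513130
d^3_{-2,-1}(2.0948) = +0.085442 -0.513130 = -0.427688
|D^3_{-2,-1}|² = |d^3_{-2,-1}(β)|² = (-0.427688)² = 0.182917 (the z-rotation phases have unit modulus)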